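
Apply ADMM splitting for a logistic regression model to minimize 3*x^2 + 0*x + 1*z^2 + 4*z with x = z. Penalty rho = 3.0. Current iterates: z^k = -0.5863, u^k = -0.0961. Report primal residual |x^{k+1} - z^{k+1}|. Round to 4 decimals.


ADMM iteration with rho = 3.0, z^k = -0.5863, u^k = -0.0961
Step 1: x-update.
Minimize 3*x^2 + 0*x + (3.0/2)*(x + 0.5863 - 0.0961)^2
FOC: (2*3 + 3.0)*x = 0 + 3.0*(-0.5863 + 0.0961)
x^{k+1} = -0.1634
Step 2: z-update.
Minimize 1*z^2 + 4*z + (3.0/2)*(-0.1634 - z - 0.0961)^2
FOC: (2*1 + 3.0)*z = -4 + 3.0*(-0.1634 - 0.0961)
z^{k+1} = -0.9557
Step 3: u-update.
u^{k+1} = -0.0961 - 0.1634 + 0.9557 = 0.6962
Step 4: Primal residual = |-0.1634 + 0.9557| = 0.7923


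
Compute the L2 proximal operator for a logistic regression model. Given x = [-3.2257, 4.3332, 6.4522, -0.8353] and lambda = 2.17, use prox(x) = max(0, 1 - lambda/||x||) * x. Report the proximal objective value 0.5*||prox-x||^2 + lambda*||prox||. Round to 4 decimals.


Step 1: Compute ||x||.
||x|| = 8.4564
Step 2: Compute scaling factor.
scale = max(0, 1 - 2.17/8.4564) = 0.7434
Step 3: prox(x) = [-2.398, 3.2213, 4.7965, -0.621]
||prox(x)|| = 6.2864
Step 4: Proximal objective.
0.5*||prox-x||^2 = 2.3545
lambda*||prox|| = 13.6415
Total = 15.9959


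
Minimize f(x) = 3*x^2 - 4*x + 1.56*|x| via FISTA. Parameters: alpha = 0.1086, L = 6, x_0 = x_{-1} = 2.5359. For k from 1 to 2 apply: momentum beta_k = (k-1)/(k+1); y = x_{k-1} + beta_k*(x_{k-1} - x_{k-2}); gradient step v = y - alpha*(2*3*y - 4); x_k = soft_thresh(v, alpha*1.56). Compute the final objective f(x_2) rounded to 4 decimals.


FISTA on f(x) = 3*x^2 - 4*x + 1.56*|x|
L = 6, alpha = 0.1086
Iteration 1: beta = 0.0, y = 2.5359 + 0.0*(2.5359 - 2.5359) = 2.5359
  grad(y) = 11.2154, v = y - alpha*grad = 1.3179
  prox(v) = soft_thresh(1.3179, 0.1694) = 1.1485
Iteration 2: beta = 0.3333, y = 1.1485 + 0.3333*(1.1485 - 2.5359) = 0.686
  grad(y) = 0.1161, v = y - alpha*grad = 0.6734
  prox(v) = soft_thresh(0.6734, 0.1694) = 0.504
f(x_2) = 3*0.504^2 - 4*0.504 + 1.56*|0.504| = -0.4677


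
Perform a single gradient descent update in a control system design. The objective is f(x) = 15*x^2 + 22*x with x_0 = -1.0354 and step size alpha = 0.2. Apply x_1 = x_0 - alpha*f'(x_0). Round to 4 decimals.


We compute the gradient at x_0 and apply the update.
f'(x) = 30*x + 22
f'(-1.0354) = 30*-1.0354 + 22 = -9.062
x_1 = -1.0354 - 0.2*-9.062 = 0.777


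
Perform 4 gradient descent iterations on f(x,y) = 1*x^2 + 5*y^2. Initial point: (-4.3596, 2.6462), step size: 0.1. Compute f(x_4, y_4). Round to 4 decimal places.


Gradient descent on f(x,y) = 1*x^2 + 5*y^2.
Starting point: (-4.3596, 2.6462), alpha = 0.1
Step 1: grad_x = 2*1*-4.3596 = -8.7192, grad_y = 2*5*2.6462 = 26.462
  x_1 = -4.3596 - 0.1*-8.7192 = -3.4877
  y_1 = 2.6462 - 0.1*26.462 = -0.0
Step 2: grad_x = 2*1*-3.4877 = -6.9754, grad_y = 2*5*-0.0 = -0.0
  x_2 = -3.4877 - 0.1*-6.9754 = -2.7901
  y_2 = -0.0 - 0.1*-0.0 = 0.0
Step 3: grad_x = 2*1*-2.7901 = -5.5803, grad_y = 2*5*0.0 = 0.0
  x_3 = -2.7901 - 0.1*-5.5803 = -2.2321
  y_3 = 0.0 - 0.1*0.0 = 0.0
Step 4: grad_x = 2*1*-2.2321 = -4.4642, grad_y = 2*5*0.0 = 0.0
  x_4 = -2.2321 - 0.1*-4.4642 = -1.7857
  y_4 = 0.0 - 0.1*0.0 = 0.0
f(-1.7857, 0.0) = 1*(-1.7857)^2 + 5*0.0^2 = 3.1887


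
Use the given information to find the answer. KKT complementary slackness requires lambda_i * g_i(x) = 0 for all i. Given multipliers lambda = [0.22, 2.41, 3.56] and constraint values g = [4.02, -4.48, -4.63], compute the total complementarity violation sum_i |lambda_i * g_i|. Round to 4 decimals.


KKT complementary slackness check:
lambda_1 * g_1 = 0.22 * 4.02 = 0.8844
lambda_2 * g_2 = 2.41 * -4.48 = -10.7968
lambda_3 * g_3 = 3.56 * -4.63 = -16.4828
Total violation = 0.8844 + 10.7968 + 16.4828 = 28.164


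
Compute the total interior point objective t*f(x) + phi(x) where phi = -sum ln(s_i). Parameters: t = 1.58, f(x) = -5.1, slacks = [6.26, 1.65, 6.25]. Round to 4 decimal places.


Step 1: Compute log-barrier.
ln values: [1.8342, 0.5008, 1.8326]
phi = -(1.8342 + 0.5008 + 1.8326) = -4.1675
Step 2: Compute augmented objective.
t*f(x) = 1.58*-5.1 = -8.058
Total = -8.058 - 4.1675 = -12.2255


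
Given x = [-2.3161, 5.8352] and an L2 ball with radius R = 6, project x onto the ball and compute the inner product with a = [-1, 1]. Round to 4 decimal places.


Step 1: Compute ||x|| (intermediates to 6 decimals).
||x|| = sqrt((-2.3161)^2 + 5.8352^2) = 6.278047
Step 2: Project.
Since ||x|| > R, scale = R/||x|| = 6/6.278047 = 0.955711, proj(x) = scale * x
proj(x) = [-2.213522, 5.576765]
Step 3: Dot product.
a^T * proj(x) = -1*(-2.213522) + 1*5.576765 = 7.7903


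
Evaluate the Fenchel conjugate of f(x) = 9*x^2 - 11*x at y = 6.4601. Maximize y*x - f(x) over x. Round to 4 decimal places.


f*(y) = sup_x {y*x - a*x^2 - b*x} = sup_x {(y-b)*x - a*x^2}
FOC: (y - b) - 2a*x = 0 => x* = (y - b)/(2a)
x* = (6.4601 + 11)/(2*9) = 0.97
f*(6.4601) = (y-b)^2/(4a) = (6.4601 + 11)^2/(4*9)
= 304.8551/36 = 8.4682


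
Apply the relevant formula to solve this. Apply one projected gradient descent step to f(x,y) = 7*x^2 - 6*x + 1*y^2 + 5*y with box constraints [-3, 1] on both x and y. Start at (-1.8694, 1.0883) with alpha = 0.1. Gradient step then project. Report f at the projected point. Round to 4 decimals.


Step 1: Compute gradient at (-1.8694, 1.0883).
grad_x = 2*7*-1.8694 - 6 = -32.1716
grad_y = 2*1*1.0883 + 5 = 7.1766
Step 2: Gradient step.
x_raw = -1.8694 - 0.1*-32.1716 = 1.3478
y_raw = 1.0883 - 0.1*7.1766 = 0.3706
Step 3: Project onto [-3, 1].
x_proj = clip(1.3478) = 1.0
y_proj = clip(0.3706) = 0.3706
Step 4: Evaluate f.
f(1.0, 0.3706) = 2.9906


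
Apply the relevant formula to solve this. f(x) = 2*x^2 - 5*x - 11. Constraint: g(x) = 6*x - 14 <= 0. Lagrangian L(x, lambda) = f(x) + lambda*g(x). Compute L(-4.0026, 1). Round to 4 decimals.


Step 1: Evaluate f(x).
f(-4.0026) = 2*(-4.0026)^2 - 5*(-4.0026) - 11 = 41.0546
Step 2: Evaluate g(x).
g(-4.0026) = 6*-4.0026 - 14 = -38.0156
Step 3: Compute Lagrangian.
L = 41.0546 + 1*-38.0156 = 3.039


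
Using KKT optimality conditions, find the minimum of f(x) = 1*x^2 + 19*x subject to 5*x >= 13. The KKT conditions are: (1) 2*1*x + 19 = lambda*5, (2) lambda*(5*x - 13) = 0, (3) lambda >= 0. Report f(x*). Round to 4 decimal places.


Step 1: Try lambda = 0 (constraint inactive).
x_unc = -19/(2*1) = -9.5
Check: 5*-9.5 = -47.5 < 13 -- violated!
Step 2: Constraint must be active: 5*x = 13
x* = 13/5 = 2.6
lambda = (2*1*2.6 + 19)/5 = 4.84
Step 3: Compute optimal value.
f(x*) = 1*2.6^2 + 19*2.6 = 56.16


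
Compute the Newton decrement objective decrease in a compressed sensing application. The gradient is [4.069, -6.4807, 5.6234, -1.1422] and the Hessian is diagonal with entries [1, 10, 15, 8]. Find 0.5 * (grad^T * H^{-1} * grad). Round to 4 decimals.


Step 1: H is diagonal, so H^(-1) * g = [4.069, -0.6481, 0.3749, -0.1428].
Step 2: g^T H^(-1) g = sum_i g_i^2 / H_ii
  = (4.069)^2/1 + (-6.4807)^2/10 + (5.6234)^2/15 + (-1.1422)^2/8
  = 16.5568 + 4.1999 + 2.1082 + 0.1631 = 23.028
Step 3: Objective decrease = 0.5 * g^T H^(-1) g = 11.514


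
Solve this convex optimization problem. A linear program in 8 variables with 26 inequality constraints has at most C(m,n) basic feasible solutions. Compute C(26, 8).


Each vertex corresponds to some choice of n active constraints out of m, so the number of vertices is at most C(m, n) = m! / (n!(m-n)!).
m = 26, n = 8
Numerator: 26 * 25 * 24 * 23 * 22 * 21 * 20 * 19
Denominator: 8! = 40320
C(26, 8) = 1562275


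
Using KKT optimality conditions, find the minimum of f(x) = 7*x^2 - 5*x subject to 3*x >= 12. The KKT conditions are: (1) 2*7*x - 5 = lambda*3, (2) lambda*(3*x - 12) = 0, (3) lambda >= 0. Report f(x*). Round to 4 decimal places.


Step 1: Try lambda = 0 (constraint inactive).
x_unc = 5/(2*7) = 0.3571
Check: 3*0.3571 = 1.0713 < 12 -- violated!
Step 2: Constraint must be active: 3*x = 12
x* = 12/3 = 4.0
lambda = (2*7*4.0 - 5)/3 = 17.0
Step 3: Compute optimal value.
f(x*) = 7*4.0^2 - 5*4.0 = 92.0


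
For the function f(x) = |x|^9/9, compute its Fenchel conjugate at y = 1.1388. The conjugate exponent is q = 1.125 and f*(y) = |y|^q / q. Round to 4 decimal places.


The conjugate exponent q satisfies 1/p + 1/q = 1.
p = 9, so q = 9/(9 - 1) = 1.125
|y|^q = 1.1388^1.125 = 1.1575
f*(1.1388) = 1.1575 / 1.125 = 1.0288


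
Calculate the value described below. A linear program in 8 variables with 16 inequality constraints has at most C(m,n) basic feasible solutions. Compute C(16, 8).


Each vertex corresponds to some choice of n active constraints out of m, so the number of vertices is at most C(m, n) = m! / (n!(m-n)!).
m = 16, n = 8
Numerator: 16 * 15 * 14 * 13 * 12 * 11 * 10 * 9
Denominator: 8! = 40320
C(16, 8) = 12870


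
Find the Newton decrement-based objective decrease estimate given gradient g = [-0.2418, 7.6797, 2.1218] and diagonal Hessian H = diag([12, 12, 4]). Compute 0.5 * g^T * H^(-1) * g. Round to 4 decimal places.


Step 1: H is diagonal, so H^(-1) * g = [-0.0202, 0.64, 0.5305].
Step 2: g^T H^(-1) g = sum_i g_i^2 / H_ii
  = (-0.2418)^2/12 + (7.6797)^2/12 + (2.1218)^2/4
  = 0.0049 + 4.9148 + 1.1255 = 6.0452
Step 3: Objective decrease = 0.5 * g^T H^(-1) g = 3.0226


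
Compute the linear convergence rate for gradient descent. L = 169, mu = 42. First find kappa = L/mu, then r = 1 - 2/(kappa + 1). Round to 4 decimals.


Step 1: Compute the condition number.
kappa = L/mu = 169/42 = 4.0238
Step 2: Compute the convergence rate.
r = 1 - 2/(kappa + 1) = 1 - 2*mu/(L + mu) = (L - mu)/(L + mu) = 127/211 = 0.6019


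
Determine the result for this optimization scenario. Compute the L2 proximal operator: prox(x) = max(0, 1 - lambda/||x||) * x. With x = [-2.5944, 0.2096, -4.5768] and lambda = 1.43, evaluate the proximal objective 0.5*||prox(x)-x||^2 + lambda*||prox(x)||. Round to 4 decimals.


Step 1: Compute ||x||.
||x|| = 5.2652
Step 2: Compute scaling factor.
scale = max(0, 1 - 1.43/5.2652) = 0.7284
Step 3: prox(x) = [-1.8898, 0.1527, -3.3338]
||prox(x)|| = 3.8352
Step 4: Proximal objective.
0.5*||prox-x||^2 = 1.0225
lambda*||prox|| = 5.4843
Total = 6.5067


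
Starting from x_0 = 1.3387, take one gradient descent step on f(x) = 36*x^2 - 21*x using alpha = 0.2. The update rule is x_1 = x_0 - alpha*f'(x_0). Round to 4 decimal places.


We compute the gradient at x_0 and apply the update.
f'(x) = 72*x - 21
f'(1.3387) = 72*1.3387 - 21 = 75.3864
x_1 = 1.3387 - 0.2*75.3864 = -13.7386


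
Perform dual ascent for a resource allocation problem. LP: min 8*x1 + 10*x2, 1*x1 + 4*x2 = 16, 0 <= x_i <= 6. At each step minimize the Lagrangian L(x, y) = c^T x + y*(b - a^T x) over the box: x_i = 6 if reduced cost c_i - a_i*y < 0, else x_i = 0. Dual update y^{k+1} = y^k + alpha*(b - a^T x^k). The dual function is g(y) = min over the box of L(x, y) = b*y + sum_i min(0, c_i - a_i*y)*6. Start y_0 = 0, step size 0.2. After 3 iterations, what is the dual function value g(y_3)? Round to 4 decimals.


Dual ascent for LP: min 8*x1 + 10*x2, 1*x1 + 4*x2 = 16, 0 <= x_i <= 6
Step 1: y^k = 0.0, reduced costs: (8.0, 10.0)
  x^k = (0.0, 0.0), subgradient = b - a^T x = 16.0
  y^{k+1} = 0.0 + 0.2*16.0 = 3.2
Step 2: y^k = 3.2, reduced costs: (4.8, -2.8)
  x^k = (0.0, 6.0), subgradient = b - a^T x = -8.0
  y^{k+1} = 3.2 + 0.2*-8.0 = 1.6
Step 3: y^k = 1.6, reduced costs: (6.4, 3.6)
  x^k = (0.0, 0.0), subgradient = b - a^T x = 16.0
  y^{k+1} = 1.6 + 0.2*16.0 = 4.8
Dual objective at y_3 = 4.8: reduced costs (3.2, -9.2), box minimizer x = (0.0, 6.0)
g(y_3) = b*y + (c1 - a1*y)*x1 + (c2 - a2*y)*x2 = 16*4.8 + 3.2*0.0 + (-9.2)*6.0 = 76.8 + 0.0 - 55.2 = 21.6


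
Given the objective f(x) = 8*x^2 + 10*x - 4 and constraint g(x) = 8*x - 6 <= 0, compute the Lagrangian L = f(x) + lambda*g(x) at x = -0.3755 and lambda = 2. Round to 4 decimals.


Step 1: Evaluate f(x).
f(-0.3755) = 8*(-0.3755)^2 + 10*(-0.3755) - 4 = -6.627
Step 2: Evaluate g(x).
g(-0.3755) = 8*-0.3755 - 6 = -9.004
Step 3: Compute Lagrangian.
L = -6.627 + 2*-9.004 = -24.635


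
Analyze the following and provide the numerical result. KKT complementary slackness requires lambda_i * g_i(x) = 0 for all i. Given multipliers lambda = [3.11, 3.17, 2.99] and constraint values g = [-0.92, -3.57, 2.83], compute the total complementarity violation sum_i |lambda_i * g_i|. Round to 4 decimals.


KKT complementary slackness check:
lambda_1 * g_1 = 3.11 * -0.92 = -2.8612
lambda_2 * g_2 = 3.17 * -3.57 = -11.3169
lambda_3 * g_3 = 2.99 * 2.83 = 8.4617
Total violation = 2.8612 + 11.3169 + 8.4617 = 22.6398


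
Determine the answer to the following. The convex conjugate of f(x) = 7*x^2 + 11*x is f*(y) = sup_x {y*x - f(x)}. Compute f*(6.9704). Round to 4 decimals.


f*(y) = sup_x {y*x - a*x^2 - b*x} = sup_x {(y-b)*x - a*x^2}
FOC: (y - b) - 2a*x = 0 => x* = (y - b)/(2a)
x* = (6.9704 - 11)/(2*7) = -0.2878
f*(6.9704) = (y-b)^2/(4a) = (6.9704 - 11)^2/(4*7)
= 16.2377/28 = 0.5799


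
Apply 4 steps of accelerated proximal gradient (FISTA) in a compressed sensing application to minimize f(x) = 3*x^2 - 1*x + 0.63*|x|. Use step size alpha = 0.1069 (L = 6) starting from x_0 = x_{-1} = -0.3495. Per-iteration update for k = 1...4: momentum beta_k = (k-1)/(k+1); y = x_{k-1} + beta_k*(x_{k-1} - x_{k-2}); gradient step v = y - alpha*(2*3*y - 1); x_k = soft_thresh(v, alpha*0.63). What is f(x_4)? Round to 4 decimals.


FISTA on f(x) = 3*x^2 - 1*x + 0.63*|x|
L = 6, alpha = 0.1069
Iteration 1: beta = 0.0, y = -0.3495 + 0.0*(-0.3495 + 0.3495) = -0.3495
  grad(y) = -3.097, v = y - alpha*grad = -0.0184
  prox(v) = soft_thresh(-0.0184, 0.0673) = 0.0
Iteration 2: beta = 0.3333, y = 0.0 + 0.3333*(0.0 + 0.3495) = 0.1165
  grad(y) = -0.301, v = y - alpha*grad = 0.1487
  prox(v) = soft_thresh(0.1487, 0.0673) = 0.0813
Iteration 3: beta = 0.5, y = 0.0813 + 0.5*(0.0813 - 0.0) = 0.122
  grad(y) = -0.268, v = y - alpha*grad = 0.1506
  prox(v) = soft_thresh(0.1506, 0.0673) = 0.0833
Iteration 4: beta = 0.6, y = 0.0833 + 0.6*(0.0833 - 0.0813) = 0.0845
  grad(y) = -0.4931, v = y - alpha*grad = 0.1372
  prox(v) = soft_thresh(0.1372, 0.0673) = 0.0698
f(x_4) = 3*0.0698^2 - 1*0.0698 + 0.63*|0.0698| = -0.0112


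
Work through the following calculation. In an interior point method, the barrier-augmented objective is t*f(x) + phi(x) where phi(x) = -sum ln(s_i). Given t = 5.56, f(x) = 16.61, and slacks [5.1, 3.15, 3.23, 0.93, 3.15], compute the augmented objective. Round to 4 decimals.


Step 1: Compute log-barrier.
ln values: [1.6292, 1.1474, 1.1725, -0.0726, 1.1474]
phi = -(1.6292 + 1.1474 + 1.1725 - 0.0726 + 1.1474) = -5.024
Step 2: Compute augmented objective.
t*f(x) = 5.56*16.61 = 92.3516
Total = 92.3516 - 5.024 = 87.3276


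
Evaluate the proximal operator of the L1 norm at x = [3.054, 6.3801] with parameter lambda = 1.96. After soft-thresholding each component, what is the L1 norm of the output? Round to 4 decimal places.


Soft-thresholding with lambda = 1.96:
prox(3.054) = sign(3.054)*max(|3.054| - 1.96, 0) = 1.094
prox(6.3801) = sign(6.3801)*max(|6.3801| - 1.96, 0) = 4.4201
prox(x) = [1.094, 4.4201]
||prox(x)||_1 = 1.094 + 4.4201 = 5.5141


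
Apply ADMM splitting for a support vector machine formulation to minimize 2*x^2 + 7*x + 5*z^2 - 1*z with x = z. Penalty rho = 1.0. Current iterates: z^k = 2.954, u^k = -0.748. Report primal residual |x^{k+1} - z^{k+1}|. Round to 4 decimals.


ADMM iteration with rho = 1.0, z^k = 2.954, u^k = -0.748
Step 1: x-update.
Minimize 2*x^2 + 7*x + (1.0/2)*(x - 2.954 - 0.748)^2
FOC: (2*2 + 1.0)*x = -7 + 1.0*(2.954 + 0.748)
x^{k+1} = -0.6596
Step 2: z-update.
Minimize 5*z^2 - 1*z + (1.0/2)*(-0.6596 - z - 0.748)^2
FOC: (2*5 + 1.0)*z = 1 + 1.0*(-0.6596 - 0.748)
z^{k+1} = -0.0371
Step 3: u-update.
u^{k+1} = -0.748 - 0.6596 + 0.0371 = -1.3705
Step 4: Primal residual = |-0.6596 + 0.0371| = 0.6225


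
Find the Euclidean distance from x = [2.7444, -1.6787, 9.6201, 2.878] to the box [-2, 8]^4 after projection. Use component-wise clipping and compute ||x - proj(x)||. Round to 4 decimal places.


Project each component onto [-2, 8].
clip(2.7444) = 2.7444, clip(-1.6787) = -1.6787, clip(9.6201) = 8.0, clip(2.878) = 2.878
Projection = [2.7444, -1.6787, 8.0, 2.878]
Squared diffs: [0.0, 0.0, 2.6247, 0.0]
Distance = sqrt(2.6247) = 1.6201


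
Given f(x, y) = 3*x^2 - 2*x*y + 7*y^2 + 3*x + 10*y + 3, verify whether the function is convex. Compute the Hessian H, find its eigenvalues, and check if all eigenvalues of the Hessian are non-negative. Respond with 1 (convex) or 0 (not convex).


The Hessian of f(x,y) = 3*x^2 - 2*x*y + 7*y^2 + 3*x + 10*y + 3 is:
H = [[6, -2], [-2, 14]]
Trace = 6 + 14 = 20
Determinant = 6*14 - (-2)^2 = 80
Discriminant = (20)^2 - 4*80 = 80.0
Eigenvalues: lambda_1 = 5.5279, lambda_2 = 14.4721
The function is convex.

1


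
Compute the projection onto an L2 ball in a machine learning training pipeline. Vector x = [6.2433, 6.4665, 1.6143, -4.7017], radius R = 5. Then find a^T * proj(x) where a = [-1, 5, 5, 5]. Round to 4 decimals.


Step 1: Compute ||x|| (intermediates to 6 decimals).
||x|| = sqrt(6.2433^2 + 6.4665^2 + 1.6143^2 + (-4.7017)^2) = 10.271629
Step 2: Project.
Since ||x|| > R, scale = R/||x|| = 5/10.271629 = 0.486778, proj(x) = scale * x
proj(x) = [3.039101, 3.14775, 0.785806, -2.288684]
Step 3: Dot product.
a^T * proj(x) = -1*3.039101 + 5*3.14775 + 5*0.785806 + 5*(-2.288684) = 5.1853


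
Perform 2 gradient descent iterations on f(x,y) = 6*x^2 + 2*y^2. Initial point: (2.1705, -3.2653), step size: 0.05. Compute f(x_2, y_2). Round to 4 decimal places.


Gradient descent on f(x,y) = 6*x^2 + 2*y^2.
Starting point: (2.1705, -3.2653), alpha = 0.05
Step 1: grad_x = 2*6*2.1705 = 26.046, grad_y = 2*2*-3.2653 = -13.0612
  x_1 = 2.1705 - 0.05*26.046 = 0.8682
  y_1 = -3.2653 - 0.05*-13.0612 = -2.6122
Step 2: grad_x = 2*6*0.8682 = 10.4184, grad_y = 2*2*-2.6122 = -10.449
  x_2 = 0.8682 - 0.05*10.4184 = 0.3473
  y_2 = -2.6122 - 0.05*-10.449 = -2.0898
f(0.3473, -2.0898) = 6*0.3473^2 + 2*(-2.0898)^2 = 9.4581


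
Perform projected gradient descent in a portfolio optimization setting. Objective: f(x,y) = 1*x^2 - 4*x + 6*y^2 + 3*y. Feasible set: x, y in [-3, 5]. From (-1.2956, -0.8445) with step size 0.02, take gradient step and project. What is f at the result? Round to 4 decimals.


Step 1: Compute gradient at (-1.2956, -0.8445).
grad_x = 2*1*-1.2956 - 4 = -6.5912
grad_y = 2*6*-0.8445 + 3 = -7.134
Step 2: Gradient step.
x_raw = -1.2956 - 0.02*-6.5912 = -1.1638
y_raw = -0.8445 - 0.02*-7.134 = -0.7018
Step 3: Project onto [-3, 5].
x_proj = clip(-1.1638) = -1.1638
y_proj = clip(-0.7018) = -0.7018
Step 4: Evaluate f.
f(-1.1638, -0.7018) = 6.8593


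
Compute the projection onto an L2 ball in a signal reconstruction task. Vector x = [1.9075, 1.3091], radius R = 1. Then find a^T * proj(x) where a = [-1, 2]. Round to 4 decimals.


Step 1: Compute ||x|| (intermediates to 6 decimals).
||x|| = sqrt(1.9075^2 + 1.3091^2) = 2.313504
Step 2: Project.
Since ||x|| > R, scale = R/||x|| = 1/2.313504 = 0.432245, proj(x) = scale * x
proj(x) = [0.824507, 0.565852]
Step 3: Dot product.
a^T * proj(x) = -1*0.824507 + 2*0.565852 = 0.3072


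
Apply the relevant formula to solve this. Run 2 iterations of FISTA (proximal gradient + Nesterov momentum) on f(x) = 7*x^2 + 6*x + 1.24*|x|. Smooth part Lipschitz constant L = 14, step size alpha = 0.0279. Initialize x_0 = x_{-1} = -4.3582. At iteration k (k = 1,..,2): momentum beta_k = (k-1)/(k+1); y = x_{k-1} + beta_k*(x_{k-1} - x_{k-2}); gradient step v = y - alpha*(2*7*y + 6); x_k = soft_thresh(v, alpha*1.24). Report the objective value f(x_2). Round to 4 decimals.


FISTA on f(x) = 7*x^2 + 6*x + 1.24*|x|
L = 14, alpha = 0.0279
Iteration 1: beta = 0.0, y = -4.3582 + 0.0*(-4.3582 + 4.3582) = -4.3582
  grad(y) = -55.0148, v = y - alpha*grad = -2.8233
  prox(v) = soft_thresh(-2.8233, 0.0346) = -2.7887
Iteration 2: beta = 0.3333, y = -2.7887 + 0.3333*(-2.7887 + 4.3582) = -2.2655
  grad(y) = -25.7173, v = y - alpha*grad = -1.548
  prox(v) = soft_thresh(-1.548, 0.0346) = -1.5134
f(x_2) = 7*(-1.5134)^2 + 6*(-1.5134) + 1.24*|-1.5134| = 8.8291


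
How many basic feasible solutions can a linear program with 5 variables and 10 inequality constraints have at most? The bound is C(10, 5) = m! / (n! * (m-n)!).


Each vertex corresponds to some choice of n active constraints out of m, so the number of vertices is at most C(m, n) = m! / (n!(m-n)!).
m = 10, n = 5
Numerator: 10 * 9 * 8 * 7 * 6
Denominator: 5! = 120
C(10, 5) = 252


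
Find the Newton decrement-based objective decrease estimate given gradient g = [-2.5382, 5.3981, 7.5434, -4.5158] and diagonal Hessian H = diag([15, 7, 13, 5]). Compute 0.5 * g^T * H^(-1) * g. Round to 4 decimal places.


Step 1: H is diagonal, so H^(-1) * g = [-0.1692, 0.7712, 0.5803, -0.9032].
Step 2: g^T H^(-1) g = sum_i g_i^2 / H_ii
  = (-2.5382)^2/15 + (5.3981)^2/7 + (7.5434)^2/13 + (-4.5158)^2/5
  = 0.4295 + 4.1628 + 4.3771 + 4.0785 = 13.0479
Step 3: Objective decrease = 0.5 * g^T H^(-1) g = 6.524


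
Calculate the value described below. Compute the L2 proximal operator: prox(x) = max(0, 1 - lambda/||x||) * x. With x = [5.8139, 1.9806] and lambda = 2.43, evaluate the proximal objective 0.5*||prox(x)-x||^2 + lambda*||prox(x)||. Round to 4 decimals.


Step 1: Compute ||x||.
||x|| = 6.142
Step 2: Compute scaling factor.
scale = max(0, 1 - 2.43/6.142) = 0.6044
Step 3: prox(x) = [3.5137, 1.197]
||prox(x)|| = 3.712
Step 4: Proximal objective.
0.5*||prox-x||^2 = 2.9525
lambda*||prox|| = 9.0202
Total = 11.9726


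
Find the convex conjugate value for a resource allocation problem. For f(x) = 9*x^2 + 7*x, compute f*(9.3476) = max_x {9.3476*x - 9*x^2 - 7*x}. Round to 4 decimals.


f*(y) = sup_x {y*x - a*x^2 - b*x} = sup_x {(y-b)*x - a*x^2}
FOC: (y - b) - 2a*x = 0 => x* = (y - b)/(2a)
x* = (9.3476 - 7)/(2*9) = 0.1304
f*(9.3476) = (y-b)^2/(4a) = (9.3476 - 7)^2/(4*9)
= 5.5112/36 = 0.1531


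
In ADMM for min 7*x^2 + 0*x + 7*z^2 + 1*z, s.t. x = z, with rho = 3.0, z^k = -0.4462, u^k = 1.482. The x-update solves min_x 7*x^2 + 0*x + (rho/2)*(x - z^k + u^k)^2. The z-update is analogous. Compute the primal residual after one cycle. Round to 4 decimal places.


ADMM iteration with rho = 3.0, z^k = -0.4462, u^k = 1.482
Step 1: x-update.
Minimize 7*x^2 + 0*x + (3.0/2)*(x + 0.4462 + 1.482)^2
FOC: (2*7 + 3.0)*x = 0 + 3.0*(-0.4462 - 1.482)
x^{k+1} = -0.3403
Step 2: z-update.
Minimize 7*z^2 + 1*z + (3.0/2)*(-0.3403 - z + 1.482)^2
FOC: (2*7 + 3.0)*z = -1 + 3.0*(-0.3403 + 1.482)
z^{k+1} = 0.1427
Step 3: u-update.
u^{k+1} = 1.482 - 0.3403 - 0.1427 = 0.9991
Step 4: Primal residual = |-0.3403 - 0.1427| = 0.4829


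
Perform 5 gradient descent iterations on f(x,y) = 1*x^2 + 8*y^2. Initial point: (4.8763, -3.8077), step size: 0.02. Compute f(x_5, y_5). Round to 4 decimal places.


Gradient descent on f(x,y) = 1*x^2 + 8*y^2.
Starting point: (4.8763, -3.8077), alpha = 0.02
Step 1: grad_x = 2*1*4.8763 = 9.7526, grad_y = 2*8*-3.8077 = -60.9232
  x_1 = 4.8763 - 0.02*9.7526 = 4.6812
  y_1 = -3.8077 - 0.02*-60.9232 = -2.5892
Step 2: grad_x = 2*1*4.6812 = 9.3625, grad_y = 2*8*-2.5892 = -41.4278
  x_2 = 4.6812 - 0.02*9.3625 = 4.494
  y_2 = -2.5892 - 0.02*-41.4278 = -1.7607
Step 3: grad_x = 2*1*4.494 = 8.988, grad_y = 2*8*-1.7607 = -28.1709
  x_3 = 4.494 - 0.02*8.988 = 4.3142
  y_3 = -1.7607 - 0.02*-28.1709 = -1.1973
Step 4: grad_x = 2*1*4.3142 = 8.6285, grad_y = 2*8*-1.1973 = -19.1562
  x_4 = 4.3142 - 0.02*8.6285 = 4.1417
  y_4 = -1.1973 - 0.02*-19.1562 = -0.8141
Step 5: grad_x = 2*1*4.1417 = 8.2833, grad_y = 2*8*-0.8141 = -13.0262
  x_5 = 4.1417 - 0.02*8.2833 = 3.976
  y_5 = -0.8141 - 0.02*-13.0262 = -0.5536
f(3.976, -0.5536) = 1*3.976^2 + 8*(-0.5536)^2 = 18.2605


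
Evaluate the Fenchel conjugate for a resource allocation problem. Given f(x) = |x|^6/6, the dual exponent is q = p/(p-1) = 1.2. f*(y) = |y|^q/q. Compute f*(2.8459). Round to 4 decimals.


The conjugate exponent q satisfies 1/p + 1/q = 1.
p = 6, so q = 6/(6 - 1) = 1.2
|y|^q = 2.8459^1.2 = 3.508
f*(2.8459) = 3.508 / 1.2 = 2.9234


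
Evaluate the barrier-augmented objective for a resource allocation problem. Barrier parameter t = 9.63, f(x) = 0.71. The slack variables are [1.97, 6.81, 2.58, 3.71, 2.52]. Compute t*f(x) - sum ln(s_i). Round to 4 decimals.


Step 1: Compute log-barrier.
ln values: [0.678, 1.9184, 0.9478, 1.311, 0.9243]
phi = -(0.678 + 1.9184 + 0.9478 + 1.311 + 0.9243) = -5.7795
Step 2: Compute augmented objective.
t*f(x) = 9.63*0.71 = 6.8373
Total = 6.8373 - 5.7795 = 1.0578


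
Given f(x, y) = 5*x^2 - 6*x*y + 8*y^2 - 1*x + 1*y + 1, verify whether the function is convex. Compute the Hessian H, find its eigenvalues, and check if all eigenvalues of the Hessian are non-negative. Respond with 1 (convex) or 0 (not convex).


The Hessian of f(x,y) = 5*x^2 - 6*x*y + 8*y^2 - 1*x + 1*y + 1 is:
H = [[10, -6], [-6, 16]]
Trace = 10 + 16 = 26
Determinant = 10*16 - (-6)^2 = 124
Discriminant = (26)^2 - 4*124 = 180.0
Eigenvalues: lambda_1 = 6.2918, lambda_2 = 19.7082
The function is convex.

1


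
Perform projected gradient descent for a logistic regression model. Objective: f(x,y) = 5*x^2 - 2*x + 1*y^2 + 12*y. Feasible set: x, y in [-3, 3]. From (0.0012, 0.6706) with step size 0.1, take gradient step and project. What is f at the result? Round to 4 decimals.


Step 1: Compute gradient at (0.0012, 0.6706).
grad_x = 2*5*0.0012 - 2 = -1.988
grad_y = 2*1*0.6706 + 12 = 13.3412
Step 2: Gradient step.
x_raw = 0.0012 - 0.1*-1.988 = 0.2
y_raw = 0.6706 - 0.1*13.3412 = -0.6635
Step 3: Project onto [-3, 3].
x_proj = clip(0.2) = 0.2
y_proj = clip(-0.6635) = -0.6635
Step 4: Evaluate f.
f(0.2, -0.6635) = -7.722


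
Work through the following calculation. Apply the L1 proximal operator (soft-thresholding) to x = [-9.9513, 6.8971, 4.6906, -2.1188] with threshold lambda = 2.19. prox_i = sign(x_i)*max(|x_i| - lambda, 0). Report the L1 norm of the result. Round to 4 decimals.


Soft-thresholding with lambda = 2.19:
prox(-9.9513) = sign(-9.9513)*max(|-9.9513| - 2.19, 0) = -7.7613
prox(6.8971) = sign(6.8971)*max(|6.8971| - 2.19, 0) = 4.7071
prox(4.6906) = sign(4.6906)*max(|4.6906| - 2.19, 0) = 2.5006
prox(-2.1188) = sign(-2.1188)*max(|-2.1188| - 2.19, 0) = 0.0
prox(x) = [-7.7613, 4.7071, 2.5006, 0.0]
||prox(x)||_1 = 7.7613 + 4.7071 + 2.5006 + 0.0 = 14.969


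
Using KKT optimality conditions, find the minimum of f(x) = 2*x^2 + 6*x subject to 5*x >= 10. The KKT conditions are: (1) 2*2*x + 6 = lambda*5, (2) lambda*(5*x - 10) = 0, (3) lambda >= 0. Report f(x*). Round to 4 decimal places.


Step 1: Try lambda = 0 (constraint inactive).
x_unc = -6/(2*2) = -1.5
Check: 5*-1.5 = -7.5 < 10 -- violated!
Step 2: Constraint must be active: 5*x = 10
x* = 10/5 = 2.0
lambda = (2*2*2.0 + 6)/5 = 2.8
Step 3: Compute optimal value.
f(x*) = 2*2.0^2 + 6*2.0 = 20.0


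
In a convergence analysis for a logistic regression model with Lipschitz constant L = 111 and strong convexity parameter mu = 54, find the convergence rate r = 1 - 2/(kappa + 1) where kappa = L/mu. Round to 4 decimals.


Step 1: Compute the condition number.
kappa = L/mu = 111/54 = 2.0556
Step 2: Compute the convergence rate.
r = 1 - 2/(kappa + 1) = 1 - 2*mu/(L + mu) = (L - mu)/(L + mu) = 57/165 = 0.3455


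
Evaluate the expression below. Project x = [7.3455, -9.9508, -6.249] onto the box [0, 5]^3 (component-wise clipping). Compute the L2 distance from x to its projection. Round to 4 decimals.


Project each component onto [0, 5].
clip(7.3455) = 5.0, clip(-9.9508) = 0.0, clip(-6.249) = 0.0
Projection = [5.0, 0.0, 0.0]
Squared diffs: [5.5014, 99.0184, 39.05]
Distance = sqrt(143.5698) = 11.9821


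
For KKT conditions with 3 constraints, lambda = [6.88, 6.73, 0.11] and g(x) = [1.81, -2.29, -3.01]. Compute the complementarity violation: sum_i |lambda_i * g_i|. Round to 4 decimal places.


KKT complementary slackness check:
lambda_1 * g_1 = 6.88 * 1.81 = 12.4528
lambda_2 * g_2 = 6.73 * -2.29 = -15.4117
lambda_3 * g_3 = 0.11 * -3.01 = -0.3311
Total violation = 12.4528 + 15.4117 + 0.3311 = 28.1956


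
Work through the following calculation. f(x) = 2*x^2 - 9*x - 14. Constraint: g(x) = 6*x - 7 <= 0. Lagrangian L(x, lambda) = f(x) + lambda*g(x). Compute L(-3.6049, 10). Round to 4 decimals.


Step 1: Evaluate f(x).
f(-3.6049) = 2*(-3.6049)^2 - 9*(-3.6049) - 14 = 44.4347
Step 2: Evaluate g(x).
g(-3.6049) = 6*-3.6049 - 7 = -28.6294
Step 3: Compute Lagrangian.
L = 44.4347 + 10*-28.6294 = -241.8593


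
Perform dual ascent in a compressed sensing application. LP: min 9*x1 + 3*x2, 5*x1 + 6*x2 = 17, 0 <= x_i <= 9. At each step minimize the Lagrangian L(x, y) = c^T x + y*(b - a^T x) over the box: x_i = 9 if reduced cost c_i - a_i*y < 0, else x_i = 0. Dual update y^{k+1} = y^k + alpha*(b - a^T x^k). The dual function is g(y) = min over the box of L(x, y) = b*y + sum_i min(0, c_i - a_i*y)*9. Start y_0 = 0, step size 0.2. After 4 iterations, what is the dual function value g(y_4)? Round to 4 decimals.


Dual ascent for LP: min 9*x1 + 3*x2, 5*x1 + 6*x2 = 17, 0 <= x_i <= 9
Step 1: y^k = 0.0, reduced costs: (9.0, 3.0)
  x^k = (0.0, 0.0), subgradient = b - a^T x = 17.0
  y^{k+1} = 0.0 + 0.2*17.0 = 3.4
Step 2: y^k = 3.4, reduced costs: (-8.0, -17.4)
  x^k = (9.0, 9.0), subgradient = b - a^T x = -82.0
  y^{k+1} = 3.4 + 0.2*-82.0 = -13.0
Step 3: y^k = -13.0, reduced costs: (74.0, 81.0)
  x^k = (0.0, 0.0), subgradient = b - a^T x = 17.0
  y^{k+1} = -13.0 + 0.2*17.0 = -9.6
Step 4: y^k = -9.6, reduced costs: (57.0, 60.6)
  x^k = (0.0, 0.0), subgradient = b - a^T x = 17.0
  y^{k+1} = -9.6 + 0.2*17.0 = -6.2
Dual objective at y_4 = -6.2: reduced costs (40.0, 40.2), box minimizer x = (0.0, 0.0)
g(y_4) = b*y + (c1 - a1*y)*x1 + (c2 - a2*y)*x2 = 17*(-6.2) + 40.0*0.0 + 40.2*0.0 = -105.4 + 0.0 + 0.0 = -105.4


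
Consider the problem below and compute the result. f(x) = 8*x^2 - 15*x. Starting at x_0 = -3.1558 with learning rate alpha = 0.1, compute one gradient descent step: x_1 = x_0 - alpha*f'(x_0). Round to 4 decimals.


We compute the gradient at x_0 and apply the update.
f'(x) = 16*x - 15
f'(-3.1558) = 16*-3.1558 - 15 = -65.4928
x_1 = -3.1558 - 0.1*-65.4928 = 3.3935


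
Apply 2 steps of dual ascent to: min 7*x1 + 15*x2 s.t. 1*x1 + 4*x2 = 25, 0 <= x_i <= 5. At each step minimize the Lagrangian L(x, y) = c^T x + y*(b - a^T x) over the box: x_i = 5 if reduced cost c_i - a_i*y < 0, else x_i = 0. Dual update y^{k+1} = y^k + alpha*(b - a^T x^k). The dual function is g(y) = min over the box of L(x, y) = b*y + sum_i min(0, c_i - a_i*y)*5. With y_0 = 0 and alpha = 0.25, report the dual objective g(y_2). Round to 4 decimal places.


Dual ascent for LP: min 7*x1 + 15*x2, 1*x1 + 4*x2 = 25, 0 <= x_i <= 5
Step 1: y^k = 0.0, reduced costs: (7.0, 15.0)
  x^k = (0.0, 0.0), subgradient = b - a^T x = 25.0
  y^{k+1} = 0.0 + 0.25*25.0 = 6.25
Step 2: y^k = 6.25, reduced costs: (0.75, -10.0)
  x^k = (0.0, 5.0), subgradient = b - a^T x = 5.0
  y^{k+1} = 6.25 + 0.25*5.0 = 7.5
Dual objective at y_2 = 7.5: reduced costs (-0.5, -15.0), box minimizer x = (5.0, 5.0)
g(y_2) = b*y + (c1 - a1*y)*x1 + (c2 - a2*y)*x2 = 25*7.5 + (-0.5)*5.0 + (-15.0)*5.0 = 187.5 - 2.5 - 75.0 = 110.0


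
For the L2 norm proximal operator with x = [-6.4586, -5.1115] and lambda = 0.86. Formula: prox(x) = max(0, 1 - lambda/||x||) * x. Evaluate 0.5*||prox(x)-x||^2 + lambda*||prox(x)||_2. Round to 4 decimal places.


Step 1: Compute ||x||.
||x|| = 8.2366
Step 2: Compute scaling factor.
scale = max(0, 1 - 0.86/8.2366) = 0.8956
Step 3: prox(x) = [-5.7842, -4.5778]
||prox(x)|| = 7.3766
Step 4: Proximal objective.
0.5*||prox-x||^2 = 0.3698
lambda*||prox|| = 6.3439
Total = 6.7136


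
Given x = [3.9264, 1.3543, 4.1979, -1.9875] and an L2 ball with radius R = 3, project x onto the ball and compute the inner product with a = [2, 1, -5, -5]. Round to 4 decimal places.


Step 1: Compute ||x|| (intermediates to 6 decimals).
||x|| = sqrt(3.9264^2 + 1.3543^2 + 4.1979^2 + (-1.9875)^2) = 6.230832
Step 2: Project.
Since ||x|| > R, scale = R/||x|| = 3/6.230832 = 0.481477, proj(x) = scale * x
proj(x) = [1.890471, 0.652064, 2.021192, -0.956936]
Step 3: Dot product.
a^T * proj(x) = 2*1.890471 + 1*0.652064 - 5*2.021192 - 5*(-0.956936) = -0.8883


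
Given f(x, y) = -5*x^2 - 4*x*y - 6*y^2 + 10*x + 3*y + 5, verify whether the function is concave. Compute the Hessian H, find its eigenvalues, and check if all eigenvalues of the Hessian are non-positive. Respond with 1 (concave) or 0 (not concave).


The Hessian of f(x,y) = -5*x^2 - 4*x*y - 6*y^2 + 10*x + 3*y + 5 is:
H = [[-10, -4], [-4, -12]]
Trace = -10 - 12 = -22
Determinant = -10*-12 - (-4)^2 = 104
Discriminant = (-22)^2 - 4*104 = 68.0
Eigenvalues: lambda_1 = -15.1231, lambda_2 = -6.8769
The function is concave.

1


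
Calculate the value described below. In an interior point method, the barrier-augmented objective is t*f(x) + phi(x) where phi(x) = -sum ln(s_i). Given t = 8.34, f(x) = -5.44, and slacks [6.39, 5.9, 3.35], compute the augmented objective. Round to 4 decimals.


Step 1: Compute log-barrier.
ln values: [1.8547, 1.775, 1.209]
phi = -(1.8547 + 1.775 + 1.209) = -4.8386
Step 2: Compute augmented objective.
t*f(x) = 8.34*-5.44 = -45.3696
Total = -45.3696 - 4.8386 = -50.2082


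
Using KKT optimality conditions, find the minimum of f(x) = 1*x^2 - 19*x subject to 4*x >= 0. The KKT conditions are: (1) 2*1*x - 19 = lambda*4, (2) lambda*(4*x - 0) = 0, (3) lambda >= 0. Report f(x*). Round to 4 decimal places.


Step 1: Try lambda = 0 (constraint inactive).
Stationarity: 2*1*x - 19 = 0
x* = 19/(2*1) = 9.5
Check constraint: 4*9.5 = 38.0 >= 0 -- satisfied.
Step 2: Compute optimal value.
f(x*) = 1*9.5^2 - 19*9.5 = -90.25


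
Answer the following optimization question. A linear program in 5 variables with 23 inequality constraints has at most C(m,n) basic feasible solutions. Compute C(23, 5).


Each vertex corresponds to some choice of n active constraints out of m, so the number of vertices is at most C(m, n) = m! / (n!(m-n)!).
m = 23, n = 5
Numerator: 23 * 22 * 21 * 20 * 19
Denominator: 5! = 120
C(23, 5) = 33649


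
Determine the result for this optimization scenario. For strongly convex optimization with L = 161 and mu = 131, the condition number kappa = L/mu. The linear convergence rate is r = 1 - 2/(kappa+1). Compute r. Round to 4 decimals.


Step 1: Compute the condition number.
kappa = L/mu = 161/131 = 1.229
Step 2: Compute the convergence rate.
r = 1 - 2/(kappa + 1) = 1 - 2*mu/(L + mu) = (L - mu)/(L + mu) = 30/292 = 0.1027


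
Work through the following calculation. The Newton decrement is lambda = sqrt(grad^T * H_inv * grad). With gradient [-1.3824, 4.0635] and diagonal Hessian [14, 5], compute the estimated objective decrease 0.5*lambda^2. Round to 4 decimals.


Step 1: H is diagonal, so H^(-1) * g = [-0.0987, 0.8127].
Step 2: g^T H^(-1) g = sum_i g_i^2 / H_ii
  = (-1.3824)^2/14 + (4.0635)^2/5
  = 0.1365 + 3.3024 = 3.4389
Step 3: Objective decrease = 0.5 * g^T H^(-1) g = 1.7195


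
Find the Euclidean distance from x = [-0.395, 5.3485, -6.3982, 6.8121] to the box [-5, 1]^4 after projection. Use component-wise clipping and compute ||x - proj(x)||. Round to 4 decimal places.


Project each component onto [-5, 1].
clip(-0.395) = -0.395, clip(5.3485) = 1.0, clip(-6.3982) = -5.0, clip(6.8121) = 1.0
Projection = [-0.395, 1.0, -5.0, 1.0]
Squared diffs: [0.0, 18.9095, 1.955, 33.7805]
Distance = sqrt(54.645) = 7.3922


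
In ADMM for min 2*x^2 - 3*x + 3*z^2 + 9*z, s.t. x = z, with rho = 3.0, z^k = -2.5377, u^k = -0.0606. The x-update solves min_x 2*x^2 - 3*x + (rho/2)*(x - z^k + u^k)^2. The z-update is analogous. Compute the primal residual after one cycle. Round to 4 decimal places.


ADMM iteration with rho = 3.0, z^k = -2.5377, u^k = -0.0606
Step 1: x-update.
Minimize 2*x^2 - 3*x + (3.0/2)*(x + 2.5377 - 0.0606)^2
FOC: (2*2 + 3.0)*x = 3 + 3.0*(-2.5377 + 0.0606)
x^{k+1} = -0.633
Step 2: z-update.
Minimize 3*z^2 + 9*z + (3.0/2)*(-0.633 - z - 0.0606)^2
FOC: (2*3 + 3.0)*z = -9 + 3.0*(-0.633 - 0.0606)
z^{k+1} = -1.2312
Step 3: u-update.
u^{k+1} = -0.0606 - 0.633 + 1.2312 = 0.5376
Step 4: Primal residual = |-0.633 + 1.2312| = 0.5982


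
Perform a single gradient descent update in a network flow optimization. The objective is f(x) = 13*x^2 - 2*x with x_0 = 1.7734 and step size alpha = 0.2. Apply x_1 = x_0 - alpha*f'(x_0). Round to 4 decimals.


We compute the gradient at x_0 and apply the update.
f'(x) = 26*x - 2
f'(1.7734) = 26*1.7734 - 2 = 44.1084
x_1 = 1.7734 - 0.2*44.1084 = -7.0483


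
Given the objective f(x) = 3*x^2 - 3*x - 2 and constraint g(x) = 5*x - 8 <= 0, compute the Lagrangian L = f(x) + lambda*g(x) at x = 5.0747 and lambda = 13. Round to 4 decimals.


Step 1: Evaluate f(x).
f(5.0747) = 3*5.0747^2 - 3*5.0747 - 2 = 60.0336
Step 2: Evaluate g(x).
g(5.0747) = 5*5.0747 - 8 = 17.3735
Step 3: Compute Lagrangian.
L = 60.0336 + 13*17.3735 = 285.8891


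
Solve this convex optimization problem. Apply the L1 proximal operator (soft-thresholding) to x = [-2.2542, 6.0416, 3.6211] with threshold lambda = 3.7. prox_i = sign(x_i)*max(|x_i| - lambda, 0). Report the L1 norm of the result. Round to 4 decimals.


Soft-thresholding with lambda = 3.7:
prox(-2.2542) = sign(-2.2542)*max(|-2.2542| - 3.7, 0) = 0.0
prox(6.0416) = sign(6.0416)*max(|6.0416| - 3.7, 0) = 2.3416
prox(3.6211) = sign(3.6211)*max(|3.6211| - 3.7, 0) = 0.0
prox(x) = [0.0, 2.3416, 0.0]
||prox(x)||_1 = 0.0 + 2.3416 + 0.0 = 2.3416


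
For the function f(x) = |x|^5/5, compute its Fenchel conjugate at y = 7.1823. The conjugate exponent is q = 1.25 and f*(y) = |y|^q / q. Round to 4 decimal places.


The conjugate exponent q satisfies 1/p + 1/q = 1.
p = 5, so q = 5/(5 - 1) = 1.25
|y|^q = 7.1823^1.25 = 11.7579
f*(7.1823) = 11.7579 / 1.25 = 9.4063


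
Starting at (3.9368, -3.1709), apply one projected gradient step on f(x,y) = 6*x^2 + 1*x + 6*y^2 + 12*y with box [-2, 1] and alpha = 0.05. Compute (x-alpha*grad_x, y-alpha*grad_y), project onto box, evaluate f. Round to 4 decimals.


Step 1: Compute gradient at (3.9368, -3.1709).
grad_x = 2*6*3.9368 + 1 = 48.2416
grad_y = 2*6*-3.1709 + 12 = -26.0508
Step 2: Gradient step.
x_raw = 3.9368 - 0.05*48.2416 = 1.5247
y_raw = -3.1709 - 0.05*-26.0508 = -1.8684
Step 3: Project onto [-2, 1].
x_proj = clip(1.5247) = 1.0
y_proj = clip(-1.8684) = -1.8684
Step 4: Evaluate f.
f(1.0, -1.8684) = 5.5243


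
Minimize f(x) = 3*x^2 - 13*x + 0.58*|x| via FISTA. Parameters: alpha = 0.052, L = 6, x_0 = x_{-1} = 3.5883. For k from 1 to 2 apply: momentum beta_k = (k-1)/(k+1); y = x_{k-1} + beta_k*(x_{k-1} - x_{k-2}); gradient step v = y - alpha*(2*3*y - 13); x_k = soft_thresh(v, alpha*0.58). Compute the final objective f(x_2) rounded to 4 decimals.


FISTA on f(x) = 3*x^2 - 13*x + 0.58*|x|
L = 6, alpha = 0.052
Iteration 1: beta = 0.0, y = 3.5883 + 0.0*(3.5883 - 3.5883) = 3.5883
  grad(y) = 8.5298, v = y - alpha*grad = 3.1448
  prox(v) = soft_thresh(3.1448, 0.0302) = 3.1146
Iteration 2: beta = 0.3333, y = 3.1146 + 0.3333*(3.1146 - 3.5883) = 2.9567
  grad(y) = 4.7401, v = y - alpha*grad = 2.7102
  prox(v) = soft_thresh(2.7102, 0.0302) = 2.68
f(x_2) = 3*2.68^2 - 13*2.68 + 0.58*|2.68| = -11.7383


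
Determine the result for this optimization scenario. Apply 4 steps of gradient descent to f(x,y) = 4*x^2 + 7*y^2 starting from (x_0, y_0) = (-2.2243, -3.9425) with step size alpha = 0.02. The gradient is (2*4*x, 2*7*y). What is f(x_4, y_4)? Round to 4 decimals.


Gradient descent on f(x,y) = 4*x^2 + 7*y^2.
Starting point: (-2.2243, -3.9425), alpha = 0.02
Step 1: grad_x = 2*4*-2.2243 = -17.7944, grad_y = 2*7*-3.9425 = -55.195
  x_1 = -2.2243 - 0.02*-17.7944 = -1.8684
  y_1 = -3.9425 - 0.02*-55.195 = -2.8386
Step 2: grad_x = 2*4*-1.8684 = -14.9473, grad_y = 2*7*-2.8386 = -39.7404
  x_2 = -1.8684 - 0.02*-14.9473 = -1.5695
  y_2 = -2.8386 - 0.02*-39.7404 = -2.0438
Step 3: grad_x = 2*4*-1.5695 = -12.5557, grad_y = 2*7*-2.0438 = -28.6131
  x_3 = -1.5695 - 0.02*-12.5557 = -1.3184
  y_3 = -2.0438 - 0.02*-28.6131 = -1.4715
Step 4: grad_x = 2*4*-1.3184 = -10.5468, grad_y = 2*7*-1.4715 = -20.6014
  x_4 = -1.3184 - 0.02*-10.5468 = -1.1074
  y_4 = -1.4715 - 0.02*-20.6014 = -1.0595
f(-1.1074, -1.0595) = 4*(-1.1074)^2 + 7*(-1.0595)^2 = 12.7633


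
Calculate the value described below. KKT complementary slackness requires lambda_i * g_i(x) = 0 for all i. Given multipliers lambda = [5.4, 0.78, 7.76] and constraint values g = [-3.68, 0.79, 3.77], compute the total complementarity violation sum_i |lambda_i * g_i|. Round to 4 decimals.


KKT complementary slackness check:
lambda_1 * g_1 = 5.4 * -3.68 = -19.872
lambda_2 * g_2 = 0.78 * 0.79 = 0.6162
lambda_3 * g_3 = 7.76 * 3.77 = 29.2552
Total violation = 19.872 + 0.6162 + 29.2552 = 49.7434
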